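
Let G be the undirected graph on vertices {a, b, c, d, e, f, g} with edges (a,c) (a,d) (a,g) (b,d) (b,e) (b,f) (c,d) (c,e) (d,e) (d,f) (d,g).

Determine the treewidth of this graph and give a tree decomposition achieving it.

Every bag has size at most 3, so the width is 3 − 1 = 2 and tw(G) ≤ 2. Conversely, {a, d, g} is a clique of size 3, and the vertices of any clique must share a bag in every tree decomposition; so some bag has ≥ 3 vertices and tw(G) ≥ 2. Therefore the treewidth is 2.

Treewidth 2.
One such decomposition:
Bags: B1 = {b, d, e}  B2 = {c, d, e}  B3 = {b, d, f}  B4 = {a, c, d}  B5 = {a, d, g}
Tree: B1–B2, B1–B3, B2–B4, B4–B5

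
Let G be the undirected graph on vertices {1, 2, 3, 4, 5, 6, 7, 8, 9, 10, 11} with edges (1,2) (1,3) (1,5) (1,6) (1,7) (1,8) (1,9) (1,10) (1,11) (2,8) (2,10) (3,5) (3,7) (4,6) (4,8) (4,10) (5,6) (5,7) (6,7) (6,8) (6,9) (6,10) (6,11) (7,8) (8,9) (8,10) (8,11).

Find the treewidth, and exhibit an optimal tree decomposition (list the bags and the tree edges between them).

Every bag has size at most 4, so the width is 4 − 1 = 3 and tw(G) ≤ 3. For the lower bound, the 4 vertices {1, 2, 8, 10} are pairwise adjacent, and any tree decomposition puts a clique entirely inside one bag — forcing width ≥ 3. Hence tw(G) = 3 exactly.

Treewidth 3.
Bags: B1 = {1, 6, 8, 10}  B2 = {1, 2, 8, 10}  B3 = {1, 6, 7, 8}  B4 = {1, 6, 8, 11}  B5 = {1, 5, 6, 7}  B6 = {1, 3, 5, 7}  B7 = {4, 6, 8, 10}  B8 = {1, 6, 8, 9}
Tree: B1–B2, B1–B3, B1–B4, B3–B5, B5–B6, B1–B7, B4–B8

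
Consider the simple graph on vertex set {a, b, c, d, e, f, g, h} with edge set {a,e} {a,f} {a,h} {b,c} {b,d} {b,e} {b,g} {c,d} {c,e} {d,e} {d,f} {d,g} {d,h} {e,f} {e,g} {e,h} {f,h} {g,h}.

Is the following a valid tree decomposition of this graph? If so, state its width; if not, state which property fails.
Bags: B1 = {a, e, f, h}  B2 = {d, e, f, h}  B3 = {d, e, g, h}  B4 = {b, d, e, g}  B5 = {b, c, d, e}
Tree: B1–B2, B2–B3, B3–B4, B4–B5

Yes; width 3.

Checking the three conditions: (i) the bags cover all of {a, b, c, d, e, f, g, h}; (ii) for each edge, some bag contains both endpoints; (iii) the bags containing any fixed vertex form a subtree. All hold, so the decomposition is valid with width 4 − 1 = 3.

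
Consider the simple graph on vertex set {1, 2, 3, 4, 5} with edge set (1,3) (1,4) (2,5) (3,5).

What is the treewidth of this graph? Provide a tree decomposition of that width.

The largest bag has 2 vertices, giving width 1; this decomposition certifies tw(G) ≤ 1. Since G has at least one edge (e.g. 3–5), it is not an edgeless graph, so tw(G) ≥ 1. Combining the bounds, tw(G) = 1.

Treewidth 1.
Bags: B1 = {3, 5}  B2 = {2, 5}  B3 = {1, 3}  B4 = {1, 4}
Tree: B1–B2, B1–B3, B3–B4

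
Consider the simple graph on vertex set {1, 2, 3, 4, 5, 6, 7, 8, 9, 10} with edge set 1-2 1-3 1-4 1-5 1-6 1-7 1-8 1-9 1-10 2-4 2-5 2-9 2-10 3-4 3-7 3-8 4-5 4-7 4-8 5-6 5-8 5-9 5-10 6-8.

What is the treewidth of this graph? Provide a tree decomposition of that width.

Each bag holds 4 vertices, so the decomposition has width 3, which upper-bounds the treewidth. Conversely, {1, 3, 4, 8} is a clique of size 4, and the vertices of any clique must share a bag in every tree decomposition; so some bag has ≥ 4 vertices and tw(G) ≥ 3. Combining the bounds, tw(G) = 3.

Treewidth 3.
One such decomposition:
Bags: B1 = {1, 2, 4, 5}  B2 = {1, 2, 5, 9}  B3 = {1, 4, 5, 8}  B4 = {1, 3, 4, 8}  B5 = {1, 5, 6, 8}  B6 = {1, 2, 5, 10}  B7 = {1, 3, 4, 7}
Tree: B1–B2, B1–B3, B3–B4, B3–B5, B2–B6, B4–B7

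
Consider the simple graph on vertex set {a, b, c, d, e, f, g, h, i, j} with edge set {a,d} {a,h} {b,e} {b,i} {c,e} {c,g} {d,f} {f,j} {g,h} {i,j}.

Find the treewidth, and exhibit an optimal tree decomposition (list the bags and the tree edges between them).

The largest bag has 3 vertices, giving width 2; this decomposition certifies tw(G) ≤ 2. For the lower bound, G contains the cycle d–a–h–g–c–e–b–i–j–f–d, so G is not a forest; only forests have treewidth ≤ 1, hence tw(G) ≥ 2. Combining the bounds, tw(G) = 2.

Treewidth 2.
Bags: B1 = {a, d, h}  B2 = {d, g, h}  B3 = {c, d, g}  B4 = {c, d, e}  B5 = {b, d, e}  B6 = {b, d, i}  B7 = {d, i, j}  B8 = {d, f, j}
Tree: B1–B2, B2–B3, B3–B4, B4–B5, B5–B6, B6–B7, B7–B8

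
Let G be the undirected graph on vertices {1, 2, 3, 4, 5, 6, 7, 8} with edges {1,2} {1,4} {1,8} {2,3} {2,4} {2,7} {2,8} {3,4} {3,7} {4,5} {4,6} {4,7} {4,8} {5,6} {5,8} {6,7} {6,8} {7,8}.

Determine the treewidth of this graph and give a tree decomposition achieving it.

Every bag has size at most 4, so the width is 4 − 1 = 3 and tw(G) ≤ 3. On the other hand G contains the 4-clique {1, 2, 4, 8}. A clique must lie in a single bag of any decomposition, so no decomposition can have width below 3. Hence tw(G) = 3 exactly.

Treewidth 3.
One optimal decomposition is:
Bags: B1 = {2, 4, 7, 8}  B2 = {4, 6, 7, 8}  B3 = {4, 5, 6, 8}  B4 = {2, 3, 4, 7}  B5 = {1, 2, 4, 8}
Tree: B1–B2, B2–B3, B1–B4, B1–B5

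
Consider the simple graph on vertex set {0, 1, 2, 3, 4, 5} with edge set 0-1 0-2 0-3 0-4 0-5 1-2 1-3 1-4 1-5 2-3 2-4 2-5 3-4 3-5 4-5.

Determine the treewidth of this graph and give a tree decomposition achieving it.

Treewidth 5.
One optimal decomposition is:
Bags: B1 = {0, 1, 2, 3, 4, 5}
Tree: (single bag)

A single bag containing all 6 vertices is trivially a valid decomposition of width 5. Conversely, {0, 1, 2, 3, 4, 5} is a clique of size 6, and the vertices of any clique must share a bag in every tree decomposition; so some bag has ≥ 6 vertices and tw(G) ≥ 5. Therefore the treewidth is 5.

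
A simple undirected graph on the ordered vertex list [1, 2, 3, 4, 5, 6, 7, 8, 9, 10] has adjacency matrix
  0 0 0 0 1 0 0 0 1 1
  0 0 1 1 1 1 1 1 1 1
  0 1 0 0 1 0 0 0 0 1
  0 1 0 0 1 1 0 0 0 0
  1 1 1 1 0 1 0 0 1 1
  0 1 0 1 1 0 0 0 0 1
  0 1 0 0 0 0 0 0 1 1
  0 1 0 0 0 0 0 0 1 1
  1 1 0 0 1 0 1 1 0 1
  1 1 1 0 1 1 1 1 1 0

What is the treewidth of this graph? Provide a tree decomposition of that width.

Treewidth 3.
Bags: B1 = {2, 7, 9, 10}  B2 = {2, 5, 9, 10}  B3 = {2, 5, 6, 10}  B4 = {2, 3, 5, 10}  B5 = {1, 5, 9, 10}  B6 = {2, 8, 9, 10}  B7 = {2, 4, 5, 6}
Tree: B1–B2, B2–B3, B2–B4, B2–B5, B1–B6, B3–B7

Each bag holds 4 vertices, so the decomposition has width 3, which upper-bounds the treewidth. Conversely, {1, 5, 9, 10} is a clique of size 4, and the vertices of any clique must share a bag in every tree decomposition; so some bag has ≥ 4 vertices and tw(G) ≥ 3. Combining the bounds, tw(G) = 3.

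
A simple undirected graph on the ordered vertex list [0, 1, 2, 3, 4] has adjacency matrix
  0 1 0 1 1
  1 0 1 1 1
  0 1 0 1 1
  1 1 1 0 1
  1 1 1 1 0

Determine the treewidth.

A width-3 tree decomposition is:
Bags: B1 = {1, 2, 3, 4}  B2 = {0, 1, 3, 4}
Tree: B1–B2
The largest bag has 4 vertices, giving width 3; this decomposition certifies tw(G) ≤ 3. On the other hand G contains the 4-clique {0, 1, 3, 4}. A clique must lie in a single bag of any decomposition, so no decomposition can have width below 3. The upper and lower bounds meet at 3, so that is the treewidth.

3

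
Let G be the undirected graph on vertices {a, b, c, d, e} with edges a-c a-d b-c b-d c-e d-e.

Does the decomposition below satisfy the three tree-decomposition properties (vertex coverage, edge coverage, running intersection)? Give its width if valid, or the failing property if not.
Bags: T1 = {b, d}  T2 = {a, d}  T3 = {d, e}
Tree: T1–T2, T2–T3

No — vertex c appears in no bag.

A tree decomposition must satisfy three properties: every vertex lies in some bag; for every edge, both endpoints lie together in some bag; and for every vertex, the bags containing it form a connected subtree. Here vertex c appears in no bag, so the decomposition is invalid.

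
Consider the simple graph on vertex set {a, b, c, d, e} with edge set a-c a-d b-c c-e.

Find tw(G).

1

A width-1 tree decomposition is:
Bags: B1 = {a, c}  B2 = {b, c}  B3 = {a, d}  B4 = {c, e}
Tree: B1–B2, B1–B3, B2–B4
Every bag has size at most 2, so the width is 2 − 1 = 1 and tw(G) ≤ 1. Any graph with an edge has treewidth ≥ 1, and G has the edge c–a. Therefore the treewidth is 1.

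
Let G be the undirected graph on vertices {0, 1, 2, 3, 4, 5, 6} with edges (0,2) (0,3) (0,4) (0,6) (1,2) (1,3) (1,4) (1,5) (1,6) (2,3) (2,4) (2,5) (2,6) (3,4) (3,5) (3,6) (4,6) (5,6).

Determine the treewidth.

A width-4 tree decomposition is:
Bags: B1 = {0, 2, 3, 4, 6}  B2 = {1, 2, 3, 4, 6}  B3 = {1, 2, 3, 5, 6}
Tree: B1–B2, B2–B3
Each bag holds 5 vertices, so the decomposition has width 4, which upper-bounds the treewidth. Conversely, {0, 2, 3, 4, 6} is a clique of size 5, and the vertices of any clique must share a bag in every tree decomposition; so some bag has ≥ 5 vertices and tw(G) ≥ 4. The upper and lower bounds meet at 4, so that is the treewidth.

4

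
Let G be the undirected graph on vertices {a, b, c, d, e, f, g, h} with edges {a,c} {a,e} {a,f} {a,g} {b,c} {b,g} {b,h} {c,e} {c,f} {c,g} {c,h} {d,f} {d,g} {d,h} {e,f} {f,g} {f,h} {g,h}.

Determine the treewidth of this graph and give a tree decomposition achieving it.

Treewidth 3.
One such decomposition:
Bags: B1 = {c, f, g, h}  B2 = {b, c, g, h}  B3 = {a, c, f, g}  B4 = {d, f, g, h}  B5 = {a, c, e, f}
Tree: B1–B2, B1–B3, B1–B4, B3–B5

The largest bag has 4 vertices, giving width 3; this decomposition certifies tw(G) ≤ 3. Conversely, {d, f, g, h} is a clique of size 4, and the vertices of any clique must share a bag in every tree decomposition; so some bag has ≥ 4 vertices and tw(G) ≥ 3. Therefore the treewidth is 3.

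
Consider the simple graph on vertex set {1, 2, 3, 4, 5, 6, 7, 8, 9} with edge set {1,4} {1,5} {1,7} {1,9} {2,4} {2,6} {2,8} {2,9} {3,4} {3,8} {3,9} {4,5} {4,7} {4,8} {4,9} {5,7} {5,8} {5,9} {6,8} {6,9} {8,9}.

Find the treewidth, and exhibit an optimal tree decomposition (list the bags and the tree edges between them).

Treewidth 3.
Bags: B1 = {2, 4, 8, 9}  B2 = {4, 5, 8, 9}  B3 = {1, 4, 5, 9}  B4 = {1, 4, 5, 7}  B5 = {3, 4, 8, 9}  B6 = {2, 6, 8, 9}
Tree: B1–B2, B2–B3, B3–B4, B1–B5, B1–B6

The largest bag has 4 vertices, giving width 3; this decomposition certifies tw(G) ≤ 3. For the lower bound, the 4 vertices {2, 4, 8, 9} are pairwise adjacent, and any tree decomposition puts a clique entirely inside one bag — forcing width ≥ 3. Combining the bounds, tw(G) = 3.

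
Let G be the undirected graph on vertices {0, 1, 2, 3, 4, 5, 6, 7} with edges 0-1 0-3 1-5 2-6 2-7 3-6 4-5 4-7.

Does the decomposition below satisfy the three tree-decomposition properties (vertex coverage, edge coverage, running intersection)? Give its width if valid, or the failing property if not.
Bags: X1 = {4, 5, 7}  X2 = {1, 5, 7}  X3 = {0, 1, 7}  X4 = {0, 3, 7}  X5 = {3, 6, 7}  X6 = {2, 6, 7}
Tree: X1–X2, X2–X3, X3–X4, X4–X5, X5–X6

Every vertex of G appears in some bag (union = {0, 1, 2, 3, 4, 5, 6, 7}); every edge is covered by a bag; and for each vertex v the set of bags containing v is connected in the bag tree. The decomposition is therefore valid. The largest bag has 3 vertices, so the width is 2.

Yes; width 2.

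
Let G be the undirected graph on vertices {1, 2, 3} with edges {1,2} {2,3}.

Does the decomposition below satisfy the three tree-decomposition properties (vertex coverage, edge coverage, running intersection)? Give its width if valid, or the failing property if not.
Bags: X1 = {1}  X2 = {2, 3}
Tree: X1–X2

A tree decomposition must satisfy three properties: every vertex lies in some bag; for every edge, both endpoints lie together in some bag; and for every vertex, the bags containing it form a connected subtree. Here edge (2,1) lies in no bag, so the decomposition is invalid.

No — edge (2,1) lies in no bag.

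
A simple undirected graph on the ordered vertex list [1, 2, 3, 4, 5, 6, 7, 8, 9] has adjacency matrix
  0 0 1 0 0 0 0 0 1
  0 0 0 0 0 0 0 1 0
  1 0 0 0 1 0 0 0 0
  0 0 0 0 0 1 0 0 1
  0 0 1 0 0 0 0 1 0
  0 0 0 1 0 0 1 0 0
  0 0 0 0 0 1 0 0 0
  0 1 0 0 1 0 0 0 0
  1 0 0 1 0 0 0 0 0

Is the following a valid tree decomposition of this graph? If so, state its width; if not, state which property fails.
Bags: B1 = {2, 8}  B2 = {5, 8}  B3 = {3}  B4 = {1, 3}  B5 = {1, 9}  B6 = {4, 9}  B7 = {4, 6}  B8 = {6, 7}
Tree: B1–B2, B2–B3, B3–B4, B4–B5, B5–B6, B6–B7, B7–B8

No — edge (5,3) lies in no bag.

A tree decomposition must satisfy three properties: every vertex lies in some bag; for every edge, both endpoints lie together in some bag; and for every vertex, the bags containing it form a connected subtree. Here edge (5,3) lies in no bag, so the decomposition is invalid.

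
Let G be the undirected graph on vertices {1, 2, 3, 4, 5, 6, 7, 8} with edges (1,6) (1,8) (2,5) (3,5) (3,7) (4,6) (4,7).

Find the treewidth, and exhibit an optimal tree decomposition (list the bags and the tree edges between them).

Treewidth 1.
One such decomposition:
Bags: B1 = {2, 5}  B2 = {3, 5}  B3 = {3, 7}  B4 = {4, 7}  B5 = {4, 6}  B6 = {1, 6}  B7 = {1, 8}
Tree: B1–B2, B2–B3, B3–B4, B4–B5, B5–B6, B6–B7

The largest bag has 2 vertices, giving width 1; this decomposition certifies tw(G) ≤ 1. Any graph with an edge has treewidth ≥ 1, and G has the edge 2–5. The upper and lower bounds meet at 1, so that is the treewidth.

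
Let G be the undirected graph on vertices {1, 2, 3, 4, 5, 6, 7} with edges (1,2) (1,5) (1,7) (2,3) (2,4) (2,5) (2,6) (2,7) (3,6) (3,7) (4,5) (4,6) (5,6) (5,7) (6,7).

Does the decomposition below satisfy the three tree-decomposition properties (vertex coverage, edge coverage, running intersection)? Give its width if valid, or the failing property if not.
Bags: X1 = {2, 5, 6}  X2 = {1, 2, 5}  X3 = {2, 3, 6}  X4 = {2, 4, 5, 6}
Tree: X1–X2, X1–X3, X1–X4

A tree decomposition must satisfy three properties: every vertex lies in some bag; for every edge, both endpoints lie together in some bag; and for every vertex, the bags containing it form a connected subtree. Here vertex 7 appears in no bag, so the decomposition is invalid.

No — vertex 7 appears in no bag.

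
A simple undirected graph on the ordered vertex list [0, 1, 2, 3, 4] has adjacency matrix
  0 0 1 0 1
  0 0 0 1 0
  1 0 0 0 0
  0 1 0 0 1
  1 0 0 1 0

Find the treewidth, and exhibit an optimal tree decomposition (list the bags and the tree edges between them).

The largest bag has 2 vertices, giving width 1; this decomposition certifies tw(G) ≤ 1. Since G has at least one edge (e.g. 2–0), it is not an edgeless graph, so tw(G) ≥ 1. The upper and lower bounds meet at 1, so that is the treewidth.

Treewidth 1.
Bags: B1 = {0, 2}  B2 = {0, 4}  B3 = {3, 4}  B4 = {1, 3}
Tree: B1–B2, B2–B3, B3–B4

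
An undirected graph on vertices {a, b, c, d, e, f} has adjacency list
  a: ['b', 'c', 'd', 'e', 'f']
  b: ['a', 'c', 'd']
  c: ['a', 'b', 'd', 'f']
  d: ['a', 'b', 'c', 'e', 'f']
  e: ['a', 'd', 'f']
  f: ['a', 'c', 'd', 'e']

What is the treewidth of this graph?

3

A width-3 tree decomposition is:
Bags: B1 = {a, c, d, f}  B2 = {a, b, c, d}  B3 = {a, d, e, f}
Tree: B1–B2, B1–B3
Every bag has size at most 4, so the width is 4 − 1 = 3 and tw(G) ≤ 3. For the lower bound, the 4 vertices {a, d, e, f} are pairwise adjacent, and any tree decomposition puts a clique entirely inside one bag — forcing width ≥ 3. The upper and lower bounds meet at 3, so that is the treewidth.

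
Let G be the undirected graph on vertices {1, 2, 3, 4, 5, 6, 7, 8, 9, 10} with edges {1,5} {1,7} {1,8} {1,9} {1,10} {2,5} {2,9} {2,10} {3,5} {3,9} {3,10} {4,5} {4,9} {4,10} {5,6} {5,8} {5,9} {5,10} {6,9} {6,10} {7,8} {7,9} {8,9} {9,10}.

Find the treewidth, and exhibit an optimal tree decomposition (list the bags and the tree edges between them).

Treewidth 3.
One such decomposition:
Bags: B1 = {2, 5, 9, 10}  B2 = {1, 5, 9, 10}  B3 = {4, 5, 9, 10}  B4 = {1, 5, 8, 9}  B5 = {1, 7, 8, 9}  B6 = {5, 6, 9, 10}  B7 = {3, 5, 9, 10}
Tree: B1–B2, B1–B3, B2–B4, B4–B5, B3–B6, B6–B7

Each bag holds 4 vertices, so the decomposition has width 3, which upper-bounds the treewidth. Conversely, {1, 5, 8, 9} is a clique of size 4, and the vertices of any clique must share a bag in every tree decomposition; so some bag has ≥ 4 vertices and tw(G) ≥ 3. Therefore the treewidth is 3.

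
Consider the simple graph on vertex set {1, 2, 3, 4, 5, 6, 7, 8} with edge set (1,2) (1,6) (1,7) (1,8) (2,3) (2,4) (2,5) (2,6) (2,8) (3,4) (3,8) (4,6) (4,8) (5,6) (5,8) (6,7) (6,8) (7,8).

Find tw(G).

3

A width-3 tree decomposition is:
Bags: B1 = {1, 2, 6, 8}  B2 = {2, 4, 6, 8}  B3 = {1, 6, 7, 8}  B4 = {2, 5, 6, 8}  B5 = {2, 3, 4, 8}
Tree: B1–B2, B1–B3, B2–B4, B2–B5
Each bag holds 4 vertices, so the decomposition has width 3, which upper-bounds the treewidth. Conversely, {2, 3, 4, 8} is a clique of size 4, and the vertices of any clique must share a bag in every tree decomposition; so some bag has ≥ 4 vertices and tw(G) ≥ 3. Hence tw(G) = 3 exactly.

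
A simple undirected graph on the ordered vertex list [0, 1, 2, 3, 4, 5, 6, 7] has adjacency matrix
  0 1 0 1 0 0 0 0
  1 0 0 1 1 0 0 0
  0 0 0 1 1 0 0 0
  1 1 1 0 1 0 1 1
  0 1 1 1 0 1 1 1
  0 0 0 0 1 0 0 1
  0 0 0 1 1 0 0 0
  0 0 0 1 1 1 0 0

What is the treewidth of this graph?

A width-2 tree decomposition is:
Bags: B1 = {3, 4, 7}  B2 = {3, 4, 6}  B3 = {1, 3, 4}  B4 = {2, 3, 4}  B5 = {4, 5, 7}  B6 = {0, 1, 3}
Tree: B1–B2, B1–B3, B1–B4, B1–B5, B3–B6
The largest bag has 3 vertices, giving width 2; this decomposition certifies tw(G) ≤ 2. For the lower bound, the 3 vertices {0, 1, 3} are pairwise adjacent, and any tree decomposition puts a clique entirely inside one bag — forcing width ≥ 2. Combining the bounds, tw(G) = 2.

2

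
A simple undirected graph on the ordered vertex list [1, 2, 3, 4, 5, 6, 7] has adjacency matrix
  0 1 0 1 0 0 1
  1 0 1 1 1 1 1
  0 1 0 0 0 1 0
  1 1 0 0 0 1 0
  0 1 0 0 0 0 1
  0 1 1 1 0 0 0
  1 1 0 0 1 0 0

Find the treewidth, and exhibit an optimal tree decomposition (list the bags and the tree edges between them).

Treewidth 2.
One optimal decomposition is:
Bags: B1 = {1, 2, 4}  B2 = {2, 4, 6}  B3 = {2, 3, 6}  B4 = {1, 2, 7}  B5 = {2, 5, 7}
Tree: B1–B2, B2–B3, B1–B4, B4–B5

Every bag has size at most 3, so the width is 3 − 1 = 2 and tw(G) ≤ 2. Conversely, {1, 2, 4} is a clique of size 3, and the vertices of any clique must share a bag in every tree decomposition; so some bag has ≥ 3 vertices and tw(G) ≥ 2. Combining the bounds, tw(G) = 2.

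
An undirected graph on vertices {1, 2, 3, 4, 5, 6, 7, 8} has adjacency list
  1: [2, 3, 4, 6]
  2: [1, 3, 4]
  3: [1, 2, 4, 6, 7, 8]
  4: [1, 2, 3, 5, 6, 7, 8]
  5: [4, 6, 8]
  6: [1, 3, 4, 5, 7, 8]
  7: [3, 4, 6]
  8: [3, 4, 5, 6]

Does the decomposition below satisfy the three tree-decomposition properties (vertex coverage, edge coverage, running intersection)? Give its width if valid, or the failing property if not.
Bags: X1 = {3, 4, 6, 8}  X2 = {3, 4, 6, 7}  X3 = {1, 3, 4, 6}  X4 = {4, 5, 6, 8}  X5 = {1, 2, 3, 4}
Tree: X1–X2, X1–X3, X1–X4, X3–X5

Yes; width 3.

Vertex coverage: the bags together contain {1, 2, 3, 4, 5, 6, 7, 8}, the full vertex set. Edge coverage: each edge of G has both endpoints in at least one bag. Running intersection: for every vertex, the bags containing it form a connected subtree. All three properties hold, so this is a valid tree decomposition of width max|bag| − 1 = 3, and hence tw(G) ≤ 3.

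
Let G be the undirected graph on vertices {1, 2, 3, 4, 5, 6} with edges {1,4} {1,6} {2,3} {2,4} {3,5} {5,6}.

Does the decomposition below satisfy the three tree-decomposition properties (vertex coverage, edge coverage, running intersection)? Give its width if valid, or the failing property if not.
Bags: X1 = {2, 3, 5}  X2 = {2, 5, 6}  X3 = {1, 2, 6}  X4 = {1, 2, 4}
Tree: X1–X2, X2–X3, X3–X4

Yes; width 2.

Every vertex of G appears in some bag (union = {1, 2, 3, 4, 5, 6}); every edge is covered by a bag; and for each vertex v the set of bags containing v is connected in the bag tree. The decomposition is therefore valid. The largest bag has 3 vertices, so the width is 2.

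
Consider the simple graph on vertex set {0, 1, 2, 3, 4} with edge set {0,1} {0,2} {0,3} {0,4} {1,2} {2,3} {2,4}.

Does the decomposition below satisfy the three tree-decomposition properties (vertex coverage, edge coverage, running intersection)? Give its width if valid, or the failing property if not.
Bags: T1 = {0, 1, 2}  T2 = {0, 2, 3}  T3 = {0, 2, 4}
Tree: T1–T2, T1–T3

Vertex coverage: the bags together contain {0, 1, 2, 3, 4}, the full vertex set. Edge coverage: each edge of G has both endpoints in at least one bag. Running intersection: for every vertex, the bags containing it form a connected subtree. All three properties hold, so this is a valid tree decomposition of width max|bag| − 1 = 2, and hence tw(G) ≤ 2.

Yes; width 2.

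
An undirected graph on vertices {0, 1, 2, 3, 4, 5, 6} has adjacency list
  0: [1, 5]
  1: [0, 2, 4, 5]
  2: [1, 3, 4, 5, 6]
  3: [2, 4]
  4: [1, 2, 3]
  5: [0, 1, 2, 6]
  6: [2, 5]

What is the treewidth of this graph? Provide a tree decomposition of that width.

Every bag has size at most 3, so the width is 3 − 1 = 2 and tw(G) ≤ 2. On the other hand G contains the 3-clique {0, 1, 5}. A clique must lie in a single bag of any decomposition, so no decomposition can have width below 2. Hence tw(G) = 2 exactly.

Treewidth 2.
Bags: B1 = {1, 2, 4}  B2 = {1, 2, 5}  B3 = {2, 5, 6}  B4 = {0, 1, 5}  B5 = {2, 3, 4}
Tree: B1–B2, B2–B3, B2–B4, B1–B5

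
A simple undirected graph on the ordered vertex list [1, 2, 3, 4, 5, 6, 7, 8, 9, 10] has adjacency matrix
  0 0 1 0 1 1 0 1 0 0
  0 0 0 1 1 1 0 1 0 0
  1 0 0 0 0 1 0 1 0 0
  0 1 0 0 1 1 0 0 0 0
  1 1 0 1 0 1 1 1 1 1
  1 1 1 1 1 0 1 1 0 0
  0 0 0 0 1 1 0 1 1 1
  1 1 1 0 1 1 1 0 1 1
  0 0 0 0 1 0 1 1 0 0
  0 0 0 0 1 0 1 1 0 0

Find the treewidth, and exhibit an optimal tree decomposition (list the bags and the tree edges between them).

Every bag has size at most 4, so the width is 4 − 1 = 3 and tw(G) ≤ 3. On the other hand G contains the 4-clique {1, 3, 6, 8}. A clique must lie in a single bag of any decomposition, so no decomposition can have width below 3. The upper and lower bounds meet at 3, so that is the treewidth.

Treewidth 3.
One optimal decomposition is:
Bags: B1 = {5, 7, 8, 9}  B2 = {5, 7, 8, 10}  B3 = {5, 6, 7, 8}  B4 = {1, 5, 6, 8}  B5 = {2, 5, 6, 8}  B6 = {2, 4, 5, 6}  B7 = {1, 3, 6, 8}
Tree: B1–B2, B1–B3, B3–B4, B3–B5, B5–B6, B4–B7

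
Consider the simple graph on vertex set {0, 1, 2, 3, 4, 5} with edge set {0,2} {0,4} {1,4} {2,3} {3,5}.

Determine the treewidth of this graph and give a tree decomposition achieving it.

Each bag holds 2 vertices, so the decomposition has width 1, which upper-bounds the treewidth. G has an edge, so its treewidth is at least 1. The upper and lower bounds meet at 1, so that is the treewidth.

Treewidth 1.
One optimal decomposition is:
Bags: B1 = {3, 5}  B2 = {2, 3}  B3 = {0, 2}  B4 = {0, 4}  B5 = {1, 4}
Tree: B1–B2, B2–B3, B3–B4, B4–B5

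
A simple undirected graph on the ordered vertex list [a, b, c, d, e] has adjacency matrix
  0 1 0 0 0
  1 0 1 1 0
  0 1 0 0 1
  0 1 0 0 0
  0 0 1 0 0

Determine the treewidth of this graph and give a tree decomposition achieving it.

Each bag holds 2 vertices, so the decomposition has width 1, which upper-bounds the treewidth. G has an edge, so its treewidth is at least 1. Combining the bounds, tw(G) = 1.

Treewidth 1.
One optimal decomposition is:
Bags: B1 = {a, b}  B2 = {b, c}  B3 = {c, e}  B4 = {b, d}
Tree: B1–B2, B2–B3, B1–B4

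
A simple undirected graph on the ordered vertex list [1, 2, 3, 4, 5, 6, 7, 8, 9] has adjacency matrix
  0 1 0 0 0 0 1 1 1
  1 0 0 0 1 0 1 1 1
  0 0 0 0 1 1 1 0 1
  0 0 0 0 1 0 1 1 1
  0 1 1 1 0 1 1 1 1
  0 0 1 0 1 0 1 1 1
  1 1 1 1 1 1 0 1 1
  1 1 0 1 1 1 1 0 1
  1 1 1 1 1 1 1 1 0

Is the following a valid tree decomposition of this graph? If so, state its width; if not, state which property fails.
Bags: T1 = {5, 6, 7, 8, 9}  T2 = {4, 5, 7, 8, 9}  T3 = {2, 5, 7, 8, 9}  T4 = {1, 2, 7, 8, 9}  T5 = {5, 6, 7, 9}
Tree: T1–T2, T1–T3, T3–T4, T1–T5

No — vertex 3 appears in no bag.

A tree decomposition must satisfy three properties: every vertex lies in some bag; for every edge, both endpoints lie together in some bag; and for every vertex, the bags containing it form a connected subtree. Here vertex 3 appears in no bag, so the decomposition is invalid.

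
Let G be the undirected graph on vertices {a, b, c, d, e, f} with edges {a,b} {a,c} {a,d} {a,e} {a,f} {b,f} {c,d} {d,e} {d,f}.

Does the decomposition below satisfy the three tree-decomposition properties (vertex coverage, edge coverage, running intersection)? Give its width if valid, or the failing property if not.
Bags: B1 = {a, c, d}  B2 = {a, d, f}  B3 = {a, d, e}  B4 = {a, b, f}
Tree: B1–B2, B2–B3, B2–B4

Checking the three conditions: (i) the bags cover all of {a, b, c, d, e, f}; (ii) for each edge, some bag contains both endpoints; (iii) the bags containing any fixed vertex form a subtree. All hold, so the decomposition is valid with width 3 − 1 = 2.

Yes; width 2.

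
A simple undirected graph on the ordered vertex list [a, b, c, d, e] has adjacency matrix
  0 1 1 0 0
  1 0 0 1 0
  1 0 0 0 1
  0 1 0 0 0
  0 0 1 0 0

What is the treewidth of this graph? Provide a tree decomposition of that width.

Treewidth 1.
One optimal decomposition is:
Bags: B1 = {c, e}  B2 = {a, c}  B3 = {a, b}  B4 = {b, d}
Tree: B1–B2, B2–B3, B3–B4

The largest bag has 2 vertices, giving width 1; this decomposition certifies tw(G) ≤ 1. Any graph with an edge has treewidth ≥ 1, and G has the edge e–c. Combining the bounds, tw(G) = 1.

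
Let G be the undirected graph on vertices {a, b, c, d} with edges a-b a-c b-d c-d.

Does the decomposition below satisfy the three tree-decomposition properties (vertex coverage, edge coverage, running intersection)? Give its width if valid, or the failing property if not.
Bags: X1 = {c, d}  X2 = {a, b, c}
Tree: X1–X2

A tree decomposition must satisfy three properties: every vertex lies in some bag; for every edge, both endpoints lie together in some bag; and for every vertex, the bags containing it form a connected subtree. Here edge (b,d) lies in no bag, so the decomposition is invalid.

No — edge (b,d) lies in no bag.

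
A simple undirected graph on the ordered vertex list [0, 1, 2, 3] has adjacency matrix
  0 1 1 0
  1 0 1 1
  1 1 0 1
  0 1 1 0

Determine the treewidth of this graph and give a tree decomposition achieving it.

Treewidth 2.
One such decomposition:
Bags: B1 = {0, 1, 2}  B2 = {1, 2, 3}
Tree: B1–B2

The largest bag has 3 vertices, giving width 2; this decomposition certifies tw(G) ≤ 2. On the other hand G contains the 3-clique {0, 1, 2}. A clique must lie in a single bag of any decomposition, so no decomposition can have width below 2. Combining the bounds, tw(G) = 2.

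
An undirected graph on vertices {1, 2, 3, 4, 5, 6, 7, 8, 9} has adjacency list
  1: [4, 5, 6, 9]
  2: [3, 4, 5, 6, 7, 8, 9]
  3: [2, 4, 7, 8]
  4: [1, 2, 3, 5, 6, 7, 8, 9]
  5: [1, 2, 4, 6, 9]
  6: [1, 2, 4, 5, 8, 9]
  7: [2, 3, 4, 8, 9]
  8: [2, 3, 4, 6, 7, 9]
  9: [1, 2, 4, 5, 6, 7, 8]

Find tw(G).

A width-4 tree decomposition is:
Bags: B1 = {2, 4, 5, 6, 9}  B2 = {1, 4, 5, 6, 9}  B3 = {2, 4, 6, 8, 9}  B4 = {2, 4, 7, 8, 9}  B5 = {2, 3, 4, 7, 8}
Tree: B1–B2, B1–B3, B3–B4, B4–B5
The largest bag has 5 vertices, giving width 4; this decomposition certifies tw(G) ≤ 4. On the other hand G contains the 5-clique {1, 4, 5, 6, 9}. A clique must lie in a single bag of any decomposition, so no decomposition can have width below 4. The upper and lower bounds meet at 4, so that is the treewidth.

4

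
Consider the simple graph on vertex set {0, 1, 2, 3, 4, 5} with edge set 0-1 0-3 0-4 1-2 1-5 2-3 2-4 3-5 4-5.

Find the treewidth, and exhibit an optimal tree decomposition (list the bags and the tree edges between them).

Treewidth 3.
One optimal decomposition is:
Bags: B1 = {1, 2, 3, 4}  B2 = {0, 1, 3, 4}  B3 = {1, 3, 4, 5}
Tree: B1–B2, B2–B3

Every bag has size at most 4, so the width is 4 − 1 = 3 and tw(G) ≤ 3. For the lower bound: the 4 vertex sets {2,4}, {0,3}, {1}, {5} are disjoint, each induces a connected subgraph, and every pair is joined by at least one edge of G. Contracting each set to a single vertex therefore yields K_{4} as a minor, and since treewidth is minor-monotone, tw(G) ≥ tw(K_{4}) = 3. Therefore the treewidth is 3.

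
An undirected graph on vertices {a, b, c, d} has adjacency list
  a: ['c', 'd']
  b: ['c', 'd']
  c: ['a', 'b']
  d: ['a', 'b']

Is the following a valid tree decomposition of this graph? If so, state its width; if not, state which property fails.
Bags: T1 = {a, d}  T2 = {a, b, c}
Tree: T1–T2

A tree decomposition must satisfy three properties: every vertex lies in some bag; for every edge, both endpoints lie together in some bag; and for every vertex, the bags containing it form a connected subtree. Here edge (b,d) lies in no bag, so the decomposition is invalid.

No — edge (b,d) lies in no bag.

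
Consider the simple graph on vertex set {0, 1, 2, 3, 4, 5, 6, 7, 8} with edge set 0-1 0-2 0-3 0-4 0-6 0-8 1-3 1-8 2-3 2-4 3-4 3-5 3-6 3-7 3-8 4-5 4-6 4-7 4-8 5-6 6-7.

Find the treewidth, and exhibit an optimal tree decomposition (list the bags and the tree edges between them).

The largest bag has 4 vertices, giving width 3; this decomposition certifies tw(G) ≤ 3. For the lower bound, the 4 vertices {0, 1, 3, 8} are pairwise adjacent, and any tree decomposition puts a clique entirely inside one bag — forcing width ≥ 3. Therefore the treewidth is 3.

Treewidth 3.
One such decomposition:
Bags: B1 = {0, 2, 3, 4}  B2 = {0, 3, 4, 8}  B3 = {0, 3, 4, 6}  B4 = {0, 1, 3, 8}  B5 = {3, 4, 6, 7}  B6 = {3, 4, 5, 6}
Tree: B1–B2, B1–B3, B2–B4, B3–B5, B5–B6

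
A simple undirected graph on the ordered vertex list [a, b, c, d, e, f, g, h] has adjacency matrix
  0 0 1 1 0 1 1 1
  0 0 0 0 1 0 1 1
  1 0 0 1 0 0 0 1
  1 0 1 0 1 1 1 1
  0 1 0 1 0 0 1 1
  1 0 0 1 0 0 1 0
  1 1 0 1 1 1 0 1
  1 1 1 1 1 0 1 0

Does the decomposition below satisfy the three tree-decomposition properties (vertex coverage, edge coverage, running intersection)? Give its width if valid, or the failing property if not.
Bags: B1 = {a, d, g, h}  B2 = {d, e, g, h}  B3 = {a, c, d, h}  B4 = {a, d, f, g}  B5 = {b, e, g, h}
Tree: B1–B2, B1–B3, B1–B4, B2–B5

Yes; width 3.

Every vertex of G appears in some bag (union = {a, b, c, d, e, f, g, h}); every edge is covered by a bag; and for each vertex v the set of bags containing v is connected in the bag tree. The decomposition is therefore valid. The largest bag has 4 vertices, so the width is 3.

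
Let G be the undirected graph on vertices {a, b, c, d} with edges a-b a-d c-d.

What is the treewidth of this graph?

1

A width-1 tree decomposition is:
Bags: B1 = {a, b}  B2 = {a, d}  B3 = {c, d}
Tree: B1–B2, B2–B3
The largest bag has 2 vertices, giving width 1; this decomposition certifies tw(G) ≤ 1. Any graph with an edge has treewidth ≥ 1, and G has the edge b–a. The upper and lower bounds meet at 1, so that is the treewidth.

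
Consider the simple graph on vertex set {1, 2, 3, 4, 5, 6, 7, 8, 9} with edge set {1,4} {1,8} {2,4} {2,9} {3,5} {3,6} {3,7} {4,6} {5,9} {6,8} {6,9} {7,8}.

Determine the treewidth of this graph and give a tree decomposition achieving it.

Treewidth 3.
One optimal decomposition is:
Bags: B1 = {1, 3, 7, 8}  B2 = {1, 3, 6, 8}  B3 = {1, 3, 4, 6}  B4 = {3, 4, 5, 6}  B5 = {4, 5, 6, 9}  B6 = {2, 4, 5, 9}
Tree: B1–B2, B2–B3, B3–B4, B4–B5, B5–B6

The largest bag has 4 vertices, giving width 3; this decomposition certifies tw(G) ≤ 3. For the lower bound: the 4 vertex sets {1,7,8}, {3}, {6}, {2,4,5,9} are disjoint, each induces a connected subgraph, and every pair is joined by at least one edge of G. Contracting each set to a single vertex therefore yields K_{4} as a minor, and since treewidth is minor-monotone, tw(G) ≥ tw(K_{4}) = 3. Therefore the treewidth is 3.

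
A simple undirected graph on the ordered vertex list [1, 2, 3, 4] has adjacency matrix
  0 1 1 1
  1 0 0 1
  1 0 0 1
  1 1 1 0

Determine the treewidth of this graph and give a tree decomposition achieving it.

Each bag holds 3 vertices, so the decomposition has width 2, which upper-bounds the treewidth. On the other hand G contains the 3-clique {1, 2, 4}. A clique must lie in a single bag of any decomposition, so no decomposition can have width below 2. Hence tw(G) = 2 exactly.

Treewidth 2.
One such decomposition:
Bags: B1 = {1, 2, 4}  B2 = {1, 3, 4}
Tree: B1–B2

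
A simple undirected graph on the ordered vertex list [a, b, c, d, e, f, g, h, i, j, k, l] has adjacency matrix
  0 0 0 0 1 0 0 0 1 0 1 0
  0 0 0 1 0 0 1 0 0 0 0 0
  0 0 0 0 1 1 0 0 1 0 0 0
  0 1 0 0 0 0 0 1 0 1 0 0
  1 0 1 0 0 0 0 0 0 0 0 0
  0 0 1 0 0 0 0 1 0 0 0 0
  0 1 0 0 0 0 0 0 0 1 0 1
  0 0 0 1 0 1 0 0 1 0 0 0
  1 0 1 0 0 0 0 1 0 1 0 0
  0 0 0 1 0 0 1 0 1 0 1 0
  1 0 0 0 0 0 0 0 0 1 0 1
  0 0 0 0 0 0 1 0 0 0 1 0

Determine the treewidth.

A width-3 tree decomposition is:
Bags: B1 = {c, e, f, h}  B2 = {c, e, h, i}  B3 = {a, e, h, i}  B4 = {a, d, h, i}  B5 = {a, d, i, j}  B6 = {a, d, j, k}  B7 = {b, d, j, k}  B8 = {b, g, j, k}  B9 = {b, g, k, l}
Tree: B1–B2, B2–B3, B3–B4, B4–B5, B5–B6, B6–B7, B7–B8, B8–B9
Each bag holds 4 vertices, so the decomposition has width 3, which upper-bounds the treewidth. For the lower bound: the 4 vertex sets {c,e,f}, {h}, {i}, {a,d,j,k} are disjoint, each induces a connected subgraph, and every pair is joined by at least one edge of G. Contracting each set to a single vertex therefore yields K_{4} as a minor, and since treewidth is minor-monotone, tw(G) ≥ tw(K_{4}) = 3. Hence tw(G) = 3 exactly.

3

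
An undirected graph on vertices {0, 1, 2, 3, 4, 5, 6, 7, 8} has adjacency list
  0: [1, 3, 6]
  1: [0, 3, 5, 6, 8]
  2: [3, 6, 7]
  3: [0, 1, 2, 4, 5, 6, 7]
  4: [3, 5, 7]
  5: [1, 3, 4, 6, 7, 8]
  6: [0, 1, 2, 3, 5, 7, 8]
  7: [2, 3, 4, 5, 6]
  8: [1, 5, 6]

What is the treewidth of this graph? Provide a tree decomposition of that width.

The largest bag has 4 vertices, giving width 3; this decomposition certifies tw(G) ≤ 3. On the other hand G contains the 4-clique {1, 5, 6, 8}. A clique must lie in a single bag of any decomposition, so no decomposition can have width below 3. The upper and lower bounds meet at 3, so that is the treewidth.

Treewidth 3.
Bags: B1 = {1, 5, 6, 8}  B2 = {1, 3, 5, 6}  B3 = {3, 5, 6, 7}  B4 = {2, 3, 6, 7}  B5 = {0, 1, 3, 6}  B6 = {3, 4, 5, 7}
Tree: B1–B2, B2–B3, B3–B4, B2–B5, B3–B6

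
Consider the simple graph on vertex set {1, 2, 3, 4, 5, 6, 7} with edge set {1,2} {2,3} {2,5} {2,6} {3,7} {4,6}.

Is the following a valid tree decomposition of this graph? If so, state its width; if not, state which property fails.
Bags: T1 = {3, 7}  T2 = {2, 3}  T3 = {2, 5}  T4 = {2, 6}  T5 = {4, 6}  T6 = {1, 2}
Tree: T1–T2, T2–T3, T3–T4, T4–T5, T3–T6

Every vertex of G appears in some bag (union = {1, 2, 3, 4, 5, 6, 7}); every edge is covered by a bag; and for each vertex v the set of bags containing v is connected in the bag tree. The decomposition is therefore valid. The largest bag has 2 vertices, so the width is 1.

Yes; width 1.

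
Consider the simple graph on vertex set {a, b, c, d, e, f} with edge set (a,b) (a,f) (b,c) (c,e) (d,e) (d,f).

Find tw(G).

2

A width-2 tree decomposition is:
Bags: B1 = {a, d, f}  B2 = {a, d, e}  B3 = {a, c, e}  B4 = {a, b, c}
Tree: B1–B2, B2–B3, B3–B4
Each bag holds 3 vertices, so the decomposition has width 2, which upper-bounds the treewidth. The edges a–f–d–e–c–b–a form a cycle, so G is not a tree and its treewidth is at least 2. The upper and lower bounds meet at 2, so that is the treewidth.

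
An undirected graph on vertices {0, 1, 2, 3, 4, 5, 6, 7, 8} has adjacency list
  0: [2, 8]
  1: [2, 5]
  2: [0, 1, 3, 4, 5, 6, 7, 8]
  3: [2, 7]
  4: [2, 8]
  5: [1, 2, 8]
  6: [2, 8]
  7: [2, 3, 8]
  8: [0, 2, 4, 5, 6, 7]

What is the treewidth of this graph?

2

A width-2 tree decomposition is:
Bags: B1 = {2, 5, 8}  B2 = {1, 2, 5}  B3 = {2, 7, 8}  B4 = {0, 2, 8}  B5 = {2, 4, 8}  B6 = {2, 6, 8}  B7 = {2, 3, 7}
Tree: B1–B2, B1–B3, B1–B4, B4–B5, B3–B6, B3–B7
The largest bag has 3 vertices, giving width 2; this decomposition certifies tw(G) ≤ 2. For the lower bound, the 3 vertices {0, 2, 8} are pairwise adjacent, and any tree decomposition puts a clique entirely inside one bag — forcing width ≥ 2. The upper and lower bounds meet at 2, so that is the treewidth.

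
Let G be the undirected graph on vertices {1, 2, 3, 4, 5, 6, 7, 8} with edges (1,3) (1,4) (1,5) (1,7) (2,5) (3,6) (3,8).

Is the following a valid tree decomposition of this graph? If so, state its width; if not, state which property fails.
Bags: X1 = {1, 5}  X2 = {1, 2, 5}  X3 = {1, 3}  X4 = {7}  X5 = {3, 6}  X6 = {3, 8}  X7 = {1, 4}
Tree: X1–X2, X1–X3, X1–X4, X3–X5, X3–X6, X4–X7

A tree decomposition must satisfy three properties: every vertex lies in some bag; for every edge, both endpoints lie together in some bag; and for every vertex, the bags containing it form a connected subtree. Here edge (1,7) lies in no bag, so the decomposition is invalid.

No — edge (1,7) lies in no bag.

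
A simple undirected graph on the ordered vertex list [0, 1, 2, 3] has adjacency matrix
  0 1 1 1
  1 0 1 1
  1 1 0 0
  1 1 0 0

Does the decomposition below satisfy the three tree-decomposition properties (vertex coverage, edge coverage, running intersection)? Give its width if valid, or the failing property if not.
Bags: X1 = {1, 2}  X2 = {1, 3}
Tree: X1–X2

A tree decomposition must satisfy three properties: every vertex lies in some bag; for every edge, both endpoints lie together in some bag; and for every vertex, the bags containing it form a connected subtree. Here vertex 0 appears in no bag, so the decomposition is invalid.

No — vertex 0 appears in no bag.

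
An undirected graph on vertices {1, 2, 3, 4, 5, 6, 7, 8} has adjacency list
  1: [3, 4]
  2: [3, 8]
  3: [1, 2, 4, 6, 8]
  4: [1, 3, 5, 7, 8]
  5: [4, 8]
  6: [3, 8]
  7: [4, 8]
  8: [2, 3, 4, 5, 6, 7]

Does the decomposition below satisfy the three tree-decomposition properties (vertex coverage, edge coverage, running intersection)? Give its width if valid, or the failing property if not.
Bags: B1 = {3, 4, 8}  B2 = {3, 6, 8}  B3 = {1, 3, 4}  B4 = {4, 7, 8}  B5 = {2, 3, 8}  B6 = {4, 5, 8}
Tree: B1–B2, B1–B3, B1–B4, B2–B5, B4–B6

Yes; width 2.

Vertex coverage: the bags together contain {1, 2, 3, 4, 5, 6, 7, 8}, the full vertex set. Edge coverage: each edge of G has both endpoints in at least one bag. Running intersection: for every vertex, the bags containing it form a connected subtree. All three properties hold, so this is a valid tree decomposition of width max|bag| − 1 = 2, and hence tw(G) ≤ 2.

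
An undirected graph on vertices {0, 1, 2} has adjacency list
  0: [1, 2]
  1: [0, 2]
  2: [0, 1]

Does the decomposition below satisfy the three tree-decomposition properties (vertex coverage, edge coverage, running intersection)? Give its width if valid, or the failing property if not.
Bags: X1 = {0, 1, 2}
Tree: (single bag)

Yes; width 2.

Every vertex of G appears in some bag (union = {0, 1, 2}); every edge is covered by a bag; and for each vertex v the set of bags containing v is connected in the bag tree. The decomposition is therefore valid. The largest bag has 3 vertices, so the width is 2.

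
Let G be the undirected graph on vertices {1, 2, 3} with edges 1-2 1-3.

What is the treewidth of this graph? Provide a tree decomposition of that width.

The largest bag has 2 vertices, giving width 1; this decomposition certifies tw(G) ≤ 1. G has an edge, so its treewidth is at least 1. Hence tw(G) = 1 exactly.

Treewidth 1.
Bags: B1 = {1, 2}  B2 = {1, 3}
Tree: B1–B2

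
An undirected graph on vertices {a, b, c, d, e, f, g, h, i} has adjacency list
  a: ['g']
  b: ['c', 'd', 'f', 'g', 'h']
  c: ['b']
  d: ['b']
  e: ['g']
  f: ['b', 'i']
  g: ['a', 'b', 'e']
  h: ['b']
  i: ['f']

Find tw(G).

1

A width-1 tree decomposition is:
Bags: B1 = {b, f}  B2 = {b, g}  B3 = {f, i}  B4 = {b, d}  B5 = {a, g}  B6 = {e, g}  B7 = {b, h}  B8 = {b, c}
Tree: B1–B2, B1–B3, B1–B4, B2–B5, B2–B6, B2–B7, B7–B8
Every bag has size at most 2, so the width is 2 − 1 = 1 and tw(G) ≤ 1. Since G has at least one edge (e.g. b–f), it is not an edgeless graph, so tw(G) ≥ 1. The upper and lower bounds meet at 1, so that is the treewidth.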